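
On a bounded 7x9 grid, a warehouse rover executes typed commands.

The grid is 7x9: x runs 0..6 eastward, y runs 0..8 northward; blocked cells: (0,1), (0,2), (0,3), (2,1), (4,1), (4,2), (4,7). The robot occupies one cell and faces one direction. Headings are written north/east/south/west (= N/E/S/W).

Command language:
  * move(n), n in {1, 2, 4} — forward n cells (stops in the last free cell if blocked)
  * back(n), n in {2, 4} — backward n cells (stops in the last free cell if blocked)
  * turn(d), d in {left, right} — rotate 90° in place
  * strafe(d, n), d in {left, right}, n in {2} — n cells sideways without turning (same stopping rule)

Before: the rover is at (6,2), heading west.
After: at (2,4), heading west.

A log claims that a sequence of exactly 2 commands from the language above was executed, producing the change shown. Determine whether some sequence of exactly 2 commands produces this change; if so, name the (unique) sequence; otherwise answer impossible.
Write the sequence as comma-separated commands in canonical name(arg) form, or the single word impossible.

key: running move(4) before strafe(right, 2) would end elsewhere — order is forced
from: at (6,2), heading west
[1] after strafe(right, 2): at (6,4), heading west
[2] after move(4): at (2,4), heading west
all 81 alternatives checked — unique.

strafe(right, 2), move(4)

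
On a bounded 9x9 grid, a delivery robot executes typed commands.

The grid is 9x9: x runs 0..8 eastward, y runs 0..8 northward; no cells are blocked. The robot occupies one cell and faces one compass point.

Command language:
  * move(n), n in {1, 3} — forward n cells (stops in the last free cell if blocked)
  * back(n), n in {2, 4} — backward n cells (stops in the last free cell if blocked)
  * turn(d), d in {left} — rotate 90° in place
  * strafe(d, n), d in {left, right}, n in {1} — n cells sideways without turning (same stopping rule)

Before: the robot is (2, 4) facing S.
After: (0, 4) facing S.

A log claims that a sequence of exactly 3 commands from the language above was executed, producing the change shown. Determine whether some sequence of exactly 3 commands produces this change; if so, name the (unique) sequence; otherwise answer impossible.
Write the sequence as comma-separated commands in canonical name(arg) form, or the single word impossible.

key: the third strafe(right, 1) runs into the grid edge before its full distance
start: (2, 4) facing S
step 1 (strafe(right, 1)): (1, 4) facing S
step 2 (strafe(right, 1)): (0, 4) facing S
step 3 (strafe(right, 1)): (0, 4) facing S
no other 3-command option fits: unique.

strafe(right, 1), strafe(right, 1), strafe(right, 1)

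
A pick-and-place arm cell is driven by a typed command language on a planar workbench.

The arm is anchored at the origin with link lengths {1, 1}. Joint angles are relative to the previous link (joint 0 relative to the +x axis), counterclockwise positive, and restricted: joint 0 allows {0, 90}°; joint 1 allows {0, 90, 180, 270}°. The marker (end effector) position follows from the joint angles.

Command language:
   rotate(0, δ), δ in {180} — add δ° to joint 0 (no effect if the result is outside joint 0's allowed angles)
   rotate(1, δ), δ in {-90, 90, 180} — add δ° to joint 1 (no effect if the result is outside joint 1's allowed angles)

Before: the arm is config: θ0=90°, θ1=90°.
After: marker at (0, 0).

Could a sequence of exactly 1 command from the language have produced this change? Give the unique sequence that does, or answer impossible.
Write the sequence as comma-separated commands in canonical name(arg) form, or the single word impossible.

t0: config: θ0=90°, θ1=90°
step 1 (rotate(1, 90)): config: θ0=90°, θ1=180°
uniquely the one of 4 1-step routes that fits.

rotate(1, 90)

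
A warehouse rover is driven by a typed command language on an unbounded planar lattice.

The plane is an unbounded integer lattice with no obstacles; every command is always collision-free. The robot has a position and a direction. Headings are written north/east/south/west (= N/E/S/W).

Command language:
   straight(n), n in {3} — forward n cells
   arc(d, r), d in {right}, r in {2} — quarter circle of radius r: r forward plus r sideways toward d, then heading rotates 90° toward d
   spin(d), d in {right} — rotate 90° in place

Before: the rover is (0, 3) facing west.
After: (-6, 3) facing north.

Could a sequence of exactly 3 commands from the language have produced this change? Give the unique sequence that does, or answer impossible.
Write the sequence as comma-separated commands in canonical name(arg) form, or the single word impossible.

key: position moved to (-6,3) AND the heading swung to N — translation plus rotation needed
t0: (0, 3) facing west
1. straight(3) → (-3, 3) facing west
2. straight(3) → (-6, 3) facing west
3. spin(right) → (-6, 3) facing north
no rival 3-sequence matches.

straight(3), straight(3), spin(right)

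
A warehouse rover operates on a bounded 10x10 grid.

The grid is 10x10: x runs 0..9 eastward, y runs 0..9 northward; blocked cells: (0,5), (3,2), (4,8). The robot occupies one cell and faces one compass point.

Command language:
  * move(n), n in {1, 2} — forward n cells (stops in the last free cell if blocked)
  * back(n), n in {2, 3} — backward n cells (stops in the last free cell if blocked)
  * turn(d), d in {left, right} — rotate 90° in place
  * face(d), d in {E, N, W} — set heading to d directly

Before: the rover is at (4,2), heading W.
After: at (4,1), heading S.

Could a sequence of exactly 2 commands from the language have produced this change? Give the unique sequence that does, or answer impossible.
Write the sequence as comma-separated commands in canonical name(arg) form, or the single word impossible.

turn(left), move(1)

key: order matters: swapping turn(left) and move(1) lands elsewhere
initial: at (4,2), heading W
t=1 turn(left) ⇒ at (4,2), heading S
t=2 move(1) ⇒ at (4,1), heading S
no other 2-command option fits: unique.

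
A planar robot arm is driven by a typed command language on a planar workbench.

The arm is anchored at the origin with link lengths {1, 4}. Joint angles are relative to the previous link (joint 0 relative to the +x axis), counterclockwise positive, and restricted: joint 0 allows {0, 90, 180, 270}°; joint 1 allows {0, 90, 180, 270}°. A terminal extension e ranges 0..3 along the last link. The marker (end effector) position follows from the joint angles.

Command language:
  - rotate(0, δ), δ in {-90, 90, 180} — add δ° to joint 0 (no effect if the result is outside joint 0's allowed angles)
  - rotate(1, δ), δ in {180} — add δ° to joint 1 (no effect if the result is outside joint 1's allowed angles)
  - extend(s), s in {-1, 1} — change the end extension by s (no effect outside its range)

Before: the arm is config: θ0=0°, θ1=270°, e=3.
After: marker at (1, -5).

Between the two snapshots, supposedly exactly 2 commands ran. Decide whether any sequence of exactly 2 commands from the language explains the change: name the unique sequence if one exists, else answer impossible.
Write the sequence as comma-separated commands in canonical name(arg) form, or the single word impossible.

start: config: θ0=0°, θ1=270°, e=3
1. extend(-1) → config: θ0=0°, θ1=270°, e=2
2. extend(-1) → config: θ0=0°, θ1=270°, e=1
no other 2-command option fits: unique.

extend(-1), extend(-1)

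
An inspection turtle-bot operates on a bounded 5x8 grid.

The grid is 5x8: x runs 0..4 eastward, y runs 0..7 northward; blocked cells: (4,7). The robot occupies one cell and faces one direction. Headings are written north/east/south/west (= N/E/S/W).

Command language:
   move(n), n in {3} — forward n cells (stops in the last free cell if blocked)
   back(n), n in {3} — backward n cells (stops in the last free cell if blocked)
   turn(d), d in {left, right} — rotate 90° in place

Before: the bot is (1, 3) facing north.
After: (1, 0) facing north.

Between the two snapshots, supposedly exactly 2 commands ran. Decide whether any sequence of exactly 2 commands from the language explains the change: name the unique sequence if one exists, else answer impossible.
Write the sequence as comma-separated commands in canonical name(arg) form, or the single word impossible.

back(3), back(3)

key: the second back(3) runs into the grid edge before its full distance
start: (1, 3) facing north
t=1 back(3) ⇒ (1, 0) facing north
t=2 back(3) ⇒ (1, 0) facing north
no rival 2-sequence matches.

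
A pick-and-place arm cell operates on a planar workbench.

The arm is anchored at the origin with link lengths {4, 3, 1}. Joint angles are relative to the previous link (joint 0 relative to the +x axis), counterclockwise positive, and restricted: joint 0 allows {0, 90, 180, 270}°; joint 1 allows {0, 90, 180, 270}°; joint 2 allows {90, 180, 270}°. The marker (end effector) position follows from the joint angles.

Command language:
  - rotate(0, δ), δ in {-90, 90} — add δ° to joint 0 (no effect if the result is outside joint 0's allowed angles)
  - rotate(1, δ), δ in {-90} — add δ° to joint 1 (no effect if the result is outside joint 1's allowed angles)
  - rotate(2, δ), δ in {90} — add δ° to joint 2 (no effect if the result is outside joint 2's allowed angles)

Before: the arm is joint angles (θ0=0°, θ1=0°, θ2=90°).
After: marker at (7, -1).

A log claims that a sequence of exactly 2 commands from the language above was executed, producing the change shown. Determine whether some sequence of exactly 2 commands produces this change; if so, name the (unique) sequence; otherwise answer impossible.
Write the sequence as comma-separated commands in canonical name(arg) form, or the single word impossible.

from: joint angles (θ0=0°, θ1=0°, θ2=90°)
1. rotate(2, 90) → joint angles (θ0=0°, θ1=0°, θ2=180°)
2. rotate(2, 90) → joint angles (θ0=0°, θ1=0°, θ2=270°)
all 16 alternatives checked — unique.

rotate(2, 90), rotate(2, 90)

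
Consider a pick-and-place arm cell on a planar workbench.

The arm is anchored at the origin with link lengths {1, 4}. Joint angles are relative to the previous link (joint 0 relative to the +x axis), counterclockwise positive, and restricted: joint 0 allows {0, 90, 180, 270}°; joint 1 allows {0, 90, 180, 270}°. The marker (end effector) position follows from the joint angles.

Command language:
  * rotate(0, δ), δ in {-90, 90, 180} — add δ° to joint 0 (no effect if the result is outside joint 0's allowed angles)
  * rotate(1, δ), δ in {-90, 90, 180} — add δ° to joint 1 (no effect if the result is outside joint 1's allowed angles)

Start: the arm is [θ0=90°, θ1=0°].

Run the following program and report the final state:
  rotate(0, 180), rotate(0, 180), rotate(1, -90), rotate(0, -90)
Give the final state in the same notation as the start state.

start: [θ0=90°, θ1=0°]
t=1 rotate(0, 180) ⇒ [θ0=270°, θ1=0°]
t=2 rotate(0, 180) ⇒ [θ0=90°, θ1=0°]
t=3 rotate(1, -90) ⇒ [θ0=90°, θ1=270°]
t=4 rotate(0, -90) ⇒ [θ0=0°, θ1=270°]

[θ0=0°, θ1=270°]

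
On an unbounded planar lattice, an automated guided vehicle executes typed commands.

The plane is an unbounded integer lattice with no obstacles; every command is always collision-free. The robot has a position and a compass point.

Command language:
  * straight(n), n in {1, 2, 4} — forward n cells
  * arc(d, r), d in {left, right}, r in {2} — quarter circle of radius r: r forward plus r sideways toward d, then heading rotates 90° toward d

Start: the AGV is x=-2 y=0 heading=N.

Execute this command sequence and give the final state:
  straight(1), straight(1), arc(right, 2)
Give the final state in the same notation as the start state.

x=0 y=4 heading=E

start: x=-2 y=0 heading=N
step 1 (straight(1)): x=-2 y=1 heading=N
step 2 (straight(1)): x=-2 y=2 heading=N
step 3 (arc(right, 2)): x=0 y=4 heading=E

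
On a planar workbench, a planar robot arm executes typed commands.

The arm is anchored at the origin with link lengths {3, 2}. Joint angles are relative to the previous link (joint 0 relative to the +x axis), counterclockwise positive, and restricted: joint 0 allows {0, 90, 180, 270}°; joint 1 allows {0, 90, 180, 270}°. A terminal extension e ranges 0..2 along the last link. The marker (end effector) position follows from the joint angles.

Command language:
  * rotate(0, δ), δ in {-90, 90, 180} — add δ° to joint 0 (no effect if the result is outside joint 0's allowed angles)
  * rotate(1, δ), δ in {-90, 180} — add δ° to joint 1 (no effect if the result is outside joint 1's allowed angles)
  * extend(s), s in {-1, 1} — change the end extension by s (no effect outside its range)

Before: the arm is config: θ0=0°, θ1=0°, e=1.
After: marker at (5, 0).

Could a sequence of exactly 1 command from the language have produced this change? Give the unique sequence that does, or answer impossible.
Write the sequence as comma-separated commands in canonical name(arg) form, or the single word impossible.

extend(-1)

from: config: θ0=0°, θ1=0°, e=1
[1] after extend(-1): config: θ0=0°, θ1=0°, e=0
no rival 1-sequence matches.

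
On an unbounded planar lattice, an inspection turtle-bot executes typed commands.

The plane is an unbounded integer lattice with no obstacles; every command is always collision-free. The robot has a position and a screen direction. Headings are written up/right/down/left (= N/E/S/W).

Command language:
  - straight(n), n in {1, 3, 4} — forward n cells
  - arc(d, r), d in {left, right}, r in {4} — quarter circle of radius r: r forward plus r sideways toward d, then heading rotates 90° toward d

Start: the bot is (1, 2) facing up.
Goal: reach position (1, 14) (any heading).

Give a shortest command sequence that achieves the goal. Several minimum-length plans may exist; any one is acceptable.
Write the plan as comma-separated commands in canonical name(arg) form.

straight(4), straight(4), straight(4)

begin: (1, 2) facing up
[1] after straight(4): (1, 6) facing up
[2] after straight(4): (1, 10) facing up
[3] after straight(4): (1, 14) facing up
shorter routes all fall short; 3 is best.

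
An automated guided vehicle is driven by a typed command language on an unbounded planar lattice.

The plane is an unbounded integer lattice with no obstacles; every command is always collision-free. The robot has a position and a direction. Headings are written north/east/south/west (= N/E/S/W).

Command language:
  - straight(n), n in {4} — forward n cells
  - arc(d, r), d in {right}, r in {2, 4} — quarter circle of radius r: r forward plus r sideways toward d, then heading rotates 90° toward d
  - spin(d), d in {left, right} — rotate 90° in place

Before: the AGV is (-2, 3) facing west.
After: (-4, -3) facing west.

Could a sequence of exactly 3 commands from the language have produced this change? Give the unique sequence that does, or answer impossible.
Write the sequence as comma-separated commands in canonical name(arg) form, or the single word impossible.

spin(left), straight(4), arc(right, 2)

key: still facing W at the end — net rotation zero over 3 steps
from: (-2, 3) facing west
t=1 spin(left) ⇒ (-2, 3) facing south
t=2 straight(4) ⇒ (-2, -1) facing south
t=3 arc(right, 2) ⇒ (-4, -3) facing west
all 125 alternatives checked — unique.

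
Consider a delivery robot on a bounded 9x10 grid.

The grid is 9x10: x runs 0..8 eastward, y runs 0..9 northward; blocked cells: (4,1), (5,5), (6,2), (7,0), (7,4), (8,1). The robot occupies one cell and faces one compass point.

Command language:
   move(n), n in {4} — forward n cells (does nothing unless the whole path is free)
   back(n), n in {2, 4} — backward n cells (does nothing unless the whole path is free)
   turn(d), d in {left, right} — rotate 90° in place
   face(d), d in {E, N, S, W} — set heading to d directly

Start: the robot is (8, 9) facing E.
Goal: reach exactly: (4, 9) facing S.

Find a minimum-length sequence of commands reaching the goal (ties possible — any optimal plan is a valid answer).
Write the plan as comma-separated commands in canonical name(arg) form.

back(4), face(S)

from: (8, 9) facing E
t=1 back(4) ⇒ (4, 9) facing E
t=2 face(S) ⇒ (4, 9) facing S
minimal: 2 command(s), checked below 2.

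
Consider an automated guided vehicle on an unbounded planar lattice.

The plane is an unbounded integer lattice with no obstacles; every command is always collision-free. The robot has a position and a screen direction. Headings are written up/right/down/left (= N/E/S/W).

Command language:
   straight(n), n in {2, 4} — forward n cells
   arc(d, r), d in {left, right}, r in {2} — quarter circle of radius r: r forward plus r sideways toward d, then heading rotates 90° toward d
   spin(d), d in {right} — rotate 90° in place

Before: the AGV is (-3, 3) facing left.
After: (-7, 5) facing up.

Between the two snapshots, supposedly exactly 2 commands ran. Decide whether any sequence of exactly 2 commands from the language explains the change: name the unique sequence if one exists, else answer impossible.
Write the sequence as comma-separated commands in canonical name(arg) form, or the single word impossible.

key: cell and facing (now N) both changed — the 2 commands mix motion and turning
begin: (-3, 3) facing left
step 1 (straight(2)): (-5, 3) facing left
step 2 (arc(right, 2)): (-7, 5) facing up
no other 2-command option fits: unique.

straight(2), arc(right, 2)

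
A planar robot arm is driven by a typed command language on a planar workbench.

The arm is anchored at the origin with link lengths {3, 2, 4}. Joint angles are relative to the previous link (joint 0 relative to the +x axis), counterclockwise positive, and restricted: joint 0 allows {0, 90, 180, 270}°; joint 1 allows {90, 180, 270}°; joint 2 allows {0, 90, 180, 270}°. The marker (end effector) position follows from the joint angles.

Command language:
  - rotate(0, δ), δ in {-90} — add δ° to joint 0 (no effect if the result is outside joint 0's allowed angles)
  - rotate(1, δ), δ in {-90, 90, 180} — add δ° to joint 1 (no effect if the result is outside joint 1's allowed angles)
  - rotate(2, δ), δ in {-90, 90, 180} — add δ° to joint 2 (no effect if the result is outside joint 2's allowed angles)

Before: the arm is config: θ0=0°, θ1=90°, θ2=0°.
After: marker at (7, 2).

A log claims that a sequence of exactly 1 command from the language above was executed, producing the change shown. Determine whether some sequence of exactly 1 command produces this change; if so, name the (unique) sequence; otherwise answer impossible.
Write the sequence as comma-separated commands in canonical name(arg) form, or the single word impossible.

begin: config: θ0=0°, θ1=90°, θ2=0°
[1] after rotate(2, -90): config: θ0=0°, θ1=90°, θ2=270°
uniquely the one of 7 1-step routes that fits.

rotate(2, -90)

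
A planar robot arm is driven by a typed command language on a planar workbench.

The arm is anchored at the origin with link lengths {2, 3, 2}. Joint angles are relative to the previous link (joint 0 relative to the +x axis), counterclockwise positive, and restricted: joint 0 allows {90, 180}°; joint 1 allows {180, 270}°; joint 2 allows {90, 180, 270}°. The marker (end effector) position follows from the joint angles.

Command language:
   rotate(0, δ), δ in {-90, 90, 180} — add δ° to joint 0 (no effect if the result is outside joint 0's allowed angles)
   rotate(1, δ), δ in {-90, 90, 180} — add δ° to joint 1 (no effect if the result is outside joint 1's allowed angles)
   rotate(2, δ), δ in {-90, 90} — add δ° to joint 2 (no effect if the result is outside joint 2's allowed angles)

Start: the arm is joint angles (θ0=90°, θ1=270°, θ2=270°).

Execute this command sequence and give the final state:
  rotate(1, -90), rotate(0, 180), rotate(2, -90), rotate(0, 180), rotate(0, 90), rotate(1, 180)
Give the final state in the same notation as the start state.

joint angles (θ0=180°, θ1=180°, θ2=180°)

begin: joint angles (θ0=90°, θ1=270°, θ2=270°)
step 1 (rotate(1, -90)): joint angles (θ0=90°, θ1=180°, θ2=270°)
step 2 (rotate(0, 180)): joint angles (θ0=90°, θ1=180°, θ2=270°)
step 3 (rotate(2, -90)): joint angles (θ0=90°, θ1=180°, θ2=180°)
step 4 (rotate(0, 180)): joint angles (θ0=90°, θ1=180°, θ2=180°)
step 5 (rotate(0, 90)): joint angles (θ0=180°, θ1=180°, θ2=180°)
step 6 (rotate(1, 180)): joint angles (θ0=180°, θ1=180°, θ2=180°)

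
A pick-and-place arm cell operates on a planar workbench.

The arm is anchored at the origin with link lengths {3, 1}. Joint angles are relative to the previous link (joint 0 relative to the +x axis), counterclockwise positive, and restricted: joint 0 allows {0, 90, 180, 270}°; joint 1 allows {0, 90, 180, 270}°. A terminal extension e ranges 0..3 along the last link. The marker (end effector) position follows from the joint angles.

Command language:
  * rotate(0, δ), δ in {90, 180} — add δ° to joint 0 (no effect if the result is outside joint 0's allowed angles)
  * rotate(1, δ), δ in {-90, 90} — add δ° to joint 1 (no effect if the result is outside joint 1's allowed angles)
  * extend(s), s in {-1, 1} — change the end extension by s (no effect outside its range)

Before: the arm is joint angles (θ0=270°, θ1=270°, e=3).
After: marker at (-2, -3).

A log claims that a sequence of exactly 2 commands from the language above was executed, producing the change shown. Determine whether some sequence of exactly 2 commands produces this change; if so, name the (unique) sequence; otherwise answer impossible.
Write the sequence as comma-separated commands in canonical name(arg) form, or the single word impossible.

from: joint angles (θ0=270°, θ1=270°, e=3)
[1] after extend(-1): joint angles (θ0=270°, θ1=270°, e=2)
[2] after extend(-1): joint angles (θ0=270°, θ1=270°, e=1)
no rival 2-sequence matches.

extend(-1), extend(-1)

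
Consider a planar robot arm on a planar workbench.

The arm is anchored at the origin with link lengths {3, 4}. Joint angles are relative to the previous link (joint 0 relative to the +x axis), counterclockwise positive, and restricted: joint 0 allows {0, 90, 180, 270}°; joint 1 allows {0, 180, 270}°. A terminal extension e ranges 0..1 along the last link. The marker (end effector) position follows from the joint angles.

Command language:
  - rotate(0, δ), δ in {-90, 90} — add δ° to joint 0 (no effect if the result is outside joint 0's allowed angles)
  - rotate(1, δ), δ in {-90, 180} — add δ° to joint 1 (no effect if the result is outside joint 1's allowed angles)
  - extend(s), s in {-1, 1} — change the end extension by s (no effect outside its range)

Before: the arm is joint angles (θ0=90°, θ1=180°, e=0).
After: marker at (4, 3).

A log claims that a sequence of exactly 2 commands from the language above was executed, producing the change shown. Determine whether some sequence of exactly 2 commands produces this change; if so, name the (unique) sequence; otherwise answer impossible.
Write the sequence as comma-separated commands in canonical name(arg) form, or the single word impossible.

key: order matters: swapping rotate(1, 180) and rotate(1, -90) lands elsewhere
start: joint angles (θ0=90°, θ1=180°, e=0)
[1] after rotate(1, 180): joint angles (θ0=90°, θ1=0°, e=0)
[2] after rotate(1, -90): joint angles (θ0=90°, θ1=270°, e=0)
no other 2-command option fits: unique.

rotate(1, 180), rotate(1, -90)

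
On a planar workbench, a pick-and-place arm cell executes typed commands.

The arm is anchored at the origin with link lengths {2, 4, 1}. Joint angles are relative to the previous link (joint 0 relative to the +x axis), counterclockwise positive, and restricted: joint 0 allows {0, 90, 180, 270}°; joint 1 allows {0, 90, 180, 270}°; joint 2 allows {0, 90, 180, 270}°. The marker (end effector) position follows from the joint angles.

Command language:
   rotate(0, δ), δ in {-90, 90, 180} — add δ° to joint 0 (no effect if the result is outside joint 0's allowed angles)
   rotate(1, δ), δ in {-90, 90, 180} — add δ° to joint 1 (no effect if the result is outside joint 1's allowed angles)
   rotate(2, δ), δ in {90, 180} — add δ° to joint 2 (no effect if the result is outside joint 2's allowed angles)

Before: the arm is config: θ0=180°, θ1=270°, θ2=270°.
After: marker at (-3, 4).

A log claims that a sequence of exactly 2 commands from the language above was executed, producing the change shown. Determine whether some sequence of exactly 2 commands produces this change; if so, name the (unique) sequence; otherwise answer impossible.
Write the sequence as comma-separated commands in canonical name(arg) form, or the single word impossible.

t0: config: θ0=180°, θ1=270°, θ2=270°
[1] after rotate(2, 90): config: θ0=180°, θ1=270°, θ2=0°
[2] after rotate(2, 90): config: θ0=180°, θ1=270°, θ2=90°
all 64 alternatives checked — unique.

rotate(2, 90), rotate(2, 90)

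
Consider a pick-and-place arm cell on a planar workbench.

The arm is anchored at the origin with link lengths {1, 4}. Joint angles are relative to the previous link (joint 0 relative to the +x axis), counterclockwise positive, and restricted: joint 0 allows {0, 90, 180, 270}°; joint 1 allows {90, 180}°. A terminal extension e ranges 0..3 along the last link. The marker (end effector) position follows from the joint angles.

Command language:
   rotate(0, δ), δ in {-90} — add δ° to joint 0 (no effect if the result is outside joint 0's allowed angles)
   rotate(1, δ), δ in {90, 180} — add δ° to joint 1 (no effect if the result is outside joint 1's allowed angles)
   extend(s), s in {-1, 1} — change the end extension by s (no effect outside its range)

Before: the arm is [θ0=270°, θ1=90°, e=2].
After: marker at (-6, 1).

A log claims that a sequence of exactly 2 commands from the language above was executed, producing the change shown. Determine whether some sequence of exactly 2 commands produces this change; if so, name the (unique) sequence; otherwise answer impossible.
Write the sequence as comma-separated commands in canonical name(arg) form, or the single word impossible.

t0: [θ0=270°, θ1=90°, e=2]
t=1 rotate(0, -90) ⇒ [θ0=180°, θ1=90°, e=2]
t=2 rotate(0, -90) ⇒ [θ0=90°, θ1=90°, e=2]
no other 2-command option fits: unique.

rotate(0, -90), rotate(0, -90)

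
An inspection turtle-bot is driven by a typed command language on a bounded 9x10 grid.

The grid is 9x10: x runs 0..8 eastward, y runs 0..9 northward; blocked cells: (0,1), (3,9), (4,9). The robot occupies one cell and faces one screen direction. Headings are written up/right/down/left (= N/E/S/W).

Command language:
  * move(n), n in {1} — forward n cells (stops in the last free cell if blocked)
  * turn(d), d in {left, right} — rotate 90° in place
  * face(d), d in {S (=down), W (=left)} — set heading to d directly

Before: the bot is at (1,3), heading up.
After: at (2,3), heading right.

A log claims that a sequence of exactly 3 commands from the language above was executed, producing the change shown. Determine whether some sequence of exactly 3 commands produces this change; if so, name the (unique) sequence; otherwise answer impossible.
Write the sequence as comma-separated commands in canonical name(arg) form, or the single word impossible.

key: running move(1) before face(S) would end elsewhere — order is forced
start: at (1,3), heading up
1. face(S) → at (1,3), heading down
2. turn(left) → at (1,3), heading right
3. move(1) → at (2,3), heading right
all 125 alternatives checked — unique.

face(S), turn(left), move(1)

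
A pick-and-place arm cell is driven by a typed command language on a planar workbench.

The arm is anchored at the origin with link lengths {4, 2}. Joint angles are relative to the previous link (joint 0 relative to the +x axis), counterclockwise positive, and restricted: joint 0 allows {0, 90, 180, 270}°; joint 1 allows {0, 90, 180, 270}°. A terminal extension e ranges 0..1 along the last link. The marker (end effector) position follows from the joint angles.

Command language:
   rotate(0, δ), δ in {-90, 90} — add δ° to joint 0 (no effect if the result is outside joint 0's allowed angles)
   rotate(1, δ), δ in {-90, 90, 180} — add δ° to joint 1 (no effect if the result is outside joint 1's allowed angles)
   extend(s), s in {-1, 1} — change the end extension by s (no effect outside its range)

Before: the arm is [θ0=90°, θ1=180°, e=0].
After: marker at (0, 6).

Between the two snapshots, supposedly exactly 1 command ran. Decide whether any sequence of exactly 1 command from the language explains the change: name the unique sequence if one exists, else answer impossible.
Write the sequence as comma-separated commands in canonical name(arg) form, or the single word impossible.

rotate(1, 180)

start: [θ0=90°, θ1=180°, e=0]
[1] after rotate(1, 180): [θ0=90°, θ1=0°, e=0]
no other 1-command option fits: unique.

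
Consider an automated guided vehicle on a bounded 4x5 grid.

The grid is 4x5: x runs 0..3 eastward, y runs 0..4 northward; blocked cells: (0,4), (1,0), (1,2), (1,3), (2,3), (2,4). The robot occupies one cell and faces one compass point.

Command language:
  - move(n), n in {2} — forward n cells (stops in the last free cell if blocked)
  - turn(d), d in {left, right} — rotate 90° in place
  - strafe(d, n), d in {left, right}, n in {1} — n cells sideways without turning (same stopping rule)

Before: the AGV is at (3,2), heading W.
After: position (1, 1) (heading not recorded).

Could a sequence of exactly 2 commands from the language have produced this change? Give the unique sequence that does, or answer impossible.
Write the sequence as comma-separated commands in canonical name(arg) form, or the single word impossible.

strafe(left, 1), move(2)

key: order matters: swapping strafe(left, 1) and move(2) lands elsewhere
start: at (3,2), heading W
step 1 (strafe(left, 1)): at (3,1), heading W
step 2 (move(2)): at (1,1), heading W
all 25 alternatives checked — unique.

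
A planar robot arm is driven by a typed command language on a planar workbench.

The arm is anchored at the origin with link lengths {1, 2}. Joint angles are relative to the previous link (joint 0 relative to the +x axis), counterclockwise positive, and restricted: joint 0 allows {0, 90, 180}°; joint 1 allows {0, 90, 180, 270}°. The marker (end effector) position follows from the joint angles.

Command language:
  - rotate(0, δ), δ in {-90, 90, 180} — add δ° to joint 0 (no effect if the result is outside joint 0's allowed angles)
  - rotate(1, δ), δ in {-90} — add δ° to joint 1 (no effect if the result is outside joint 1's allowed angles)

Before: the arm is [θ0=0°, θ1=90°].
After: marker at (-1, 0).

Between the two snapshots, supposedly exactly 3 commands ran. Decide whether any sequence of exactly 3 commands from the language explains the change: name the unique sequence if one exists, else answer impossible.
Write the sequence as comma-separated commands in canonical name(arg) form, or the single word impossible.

t0: [θ0=0°, θ1=90°]
[1] after rotate(1, -90): [θ0=0°, θ1=0°]
[2] after rotate(1, -90): [θ0=0°, θ1=270°]
[3] after rotate(1, -90): [θ0=0°, θ1=180°]
no rival 3-sequence matches.

rotate(1, -90), rotate(1, -90), rotate(1, -90)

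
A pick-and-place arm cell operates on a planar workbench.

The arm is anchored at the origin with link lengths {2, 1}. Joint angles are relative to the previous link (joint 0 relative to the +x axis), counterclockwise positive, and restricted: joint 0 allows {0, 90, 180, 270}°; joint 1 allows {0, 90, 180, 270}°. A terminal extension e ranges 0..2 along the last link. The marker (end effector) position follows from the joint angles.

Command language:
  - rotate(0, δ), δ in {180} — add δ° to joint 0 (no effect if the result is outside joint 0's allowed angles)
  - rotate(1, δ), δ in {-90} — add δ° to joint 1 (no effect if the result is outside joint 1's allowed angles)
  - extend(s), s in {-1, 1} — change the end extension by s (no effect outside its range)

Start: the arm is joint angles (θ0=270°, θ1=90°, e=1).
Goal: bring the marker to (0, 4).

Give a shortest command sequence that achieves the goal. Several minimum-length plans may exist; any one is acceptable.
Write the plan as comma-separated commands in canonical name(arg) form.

rotate(0, 180), rotate(1, -90)

start: joint angles (θ0=270°, θ1=90°, e=1)
step 1 (rotate(0, 180)): joint angles (θ0=90°, θ1=90°, e=1)
step 2 (rotate(1, -90)): joint angles (θ0=90°, θ1=0°, e=1)
minimal: 2 command(s), checked below 2.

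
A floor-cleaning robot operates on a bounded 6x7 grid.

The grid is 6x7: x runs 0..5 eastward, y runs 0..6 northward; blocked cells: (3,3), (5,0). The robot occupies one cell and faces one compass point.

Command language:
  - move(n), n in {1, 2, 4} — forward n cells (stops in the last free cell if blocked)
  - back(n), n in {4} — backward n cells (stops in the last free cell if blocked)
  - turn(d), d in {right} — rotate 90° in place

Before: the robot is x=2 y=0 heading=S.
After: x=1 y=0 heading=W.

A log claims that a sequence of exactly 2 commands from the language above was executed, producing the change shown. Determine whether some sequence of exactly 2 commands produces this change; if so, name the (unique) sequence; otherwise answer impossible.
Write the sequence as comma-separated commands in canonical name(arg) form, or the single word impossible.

turn(right), move(1)

key: running move(1) before turn(right) would end elsewhere — order is forced
start: x=2 y=0 heading=S
step 1 (turn(right)): x=2 y=0 heading=W
step 2 (move(1)): x=1 y=0 heading=W
all 25 alternatives checked — unique.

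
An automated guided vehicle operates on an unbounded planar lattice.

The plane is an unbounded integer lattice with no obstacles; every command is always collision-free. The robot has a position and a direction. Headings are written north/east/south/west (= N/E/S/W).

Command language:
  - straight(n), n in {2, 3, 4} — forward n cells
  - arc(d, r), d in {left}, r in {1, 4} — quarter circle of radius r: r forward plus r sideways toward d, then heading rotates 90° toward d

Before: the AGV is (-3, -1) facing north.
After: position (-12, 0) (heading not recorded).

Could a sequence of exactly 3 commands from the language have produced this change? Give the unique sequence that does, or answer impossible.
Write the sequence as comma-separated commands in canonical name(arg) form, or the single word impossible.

key: order matters: swapping arc(left, 1) and straight(4) lands elsewhere
initial: (-3, -1) facing north
1. arc(left, 1) → (-4, 0) facing west
2. straight(4) → (-8, 0) facing west
3. straight(4) → (-12, 0) facing west
all 125 alternatives checked — unique.

arc(left, 1), straight(4), straight(4)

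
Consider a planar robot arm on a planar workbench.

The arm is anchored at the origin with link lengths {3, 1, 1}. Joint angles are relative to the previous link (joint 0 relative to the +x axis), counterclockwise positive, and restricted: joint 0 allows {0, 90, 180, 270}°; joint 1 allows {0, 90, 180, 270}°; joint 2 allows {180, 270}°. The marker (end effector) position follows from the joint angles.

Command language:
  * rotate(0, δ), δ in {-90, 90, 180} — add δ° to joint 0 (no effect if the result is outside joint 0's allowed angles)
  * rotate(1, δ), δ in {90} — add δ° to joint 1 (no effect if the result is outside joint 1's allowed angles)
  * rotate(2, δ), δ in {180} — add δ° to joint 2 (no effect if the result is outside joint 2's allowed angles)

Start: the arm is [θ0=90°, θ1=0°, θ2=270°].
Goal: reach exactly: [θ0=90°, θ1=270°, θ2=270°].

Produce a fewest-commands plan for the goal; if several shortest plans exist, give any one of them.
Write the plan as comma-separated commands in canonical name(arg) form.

initial: [θ0=90°, θ1=0°, θ2=270°]
1. rotate(1, 90) → [θ0=90°, θ1=90°, θ2=270°]
2. rotate(1, 90) → [θ0=90°, θ1=180°, θ2=270°]
3. rotate(1, 90) → [θ0=90°, θ1=270°, θ2=270°]
shorter routes all fall short; 3 is best.

rotate(1, 90), rotate(1, 90), rotate(1, 90)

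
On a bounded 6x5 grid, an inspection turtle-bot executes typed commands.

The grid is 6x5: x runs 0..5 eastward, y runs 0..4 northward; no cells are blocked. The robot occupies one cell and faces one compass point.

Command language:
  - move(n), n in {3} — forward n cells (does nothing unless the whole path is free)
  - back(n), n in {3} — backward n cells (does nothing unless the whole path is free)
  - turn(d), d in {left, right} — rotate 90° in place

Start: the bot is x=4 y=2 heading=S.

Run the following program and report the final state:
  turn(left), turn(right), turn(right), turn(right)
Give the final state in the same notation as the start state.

x=4 y=2 heading=N

from: x=4 y=2 heading=S
1. turn(left) → x=4 y=2 heading=E
2. turn(right) → x=4 y=2 heading=S
3. turn(right) → x=4 y=2 heading=W
4. turn(right) → x=4 y=2 heading=N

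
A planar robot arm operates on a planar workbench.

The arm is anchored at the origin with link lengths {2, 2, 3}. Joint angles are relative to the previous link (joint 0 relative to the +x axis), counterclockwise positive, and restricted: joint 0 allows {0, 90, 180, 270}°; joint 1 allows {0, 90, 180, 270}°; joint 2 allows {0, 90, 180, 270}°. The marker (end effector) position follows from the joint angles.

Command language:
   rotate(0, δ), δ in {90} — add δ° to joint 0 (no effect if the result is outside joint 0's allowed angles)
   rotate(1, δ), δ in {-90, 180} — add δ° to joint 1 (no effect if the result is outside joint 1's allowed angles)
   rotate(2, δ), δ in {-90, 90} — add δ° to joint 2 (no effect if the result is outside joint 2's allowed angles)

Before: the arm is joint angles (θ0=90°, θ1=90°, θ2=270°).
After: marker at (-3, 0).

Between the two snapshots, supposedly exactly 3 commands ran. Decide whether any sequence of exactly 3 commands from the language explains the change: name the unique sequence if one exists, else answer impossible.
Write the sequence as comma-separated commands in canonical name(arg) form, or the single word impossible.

rotate(1, -90), rotate(1, -90), rotate(1, -90)

begin: joint angles (θ0=90°, θ1=90°, θ2=270°)
1. rotate(1, -90) → joint angles (θ0=90°, θ1=0°, θ2=270°)
2. rotate(1, -90) → joint angles (θ0=90°, θ1=270°, θ2=270°)
3. rotate(1, -90) → joint angles (θ0=90°, θ1=180°, θ2=270°)
uniquely the one of 125 3-step routes that fits.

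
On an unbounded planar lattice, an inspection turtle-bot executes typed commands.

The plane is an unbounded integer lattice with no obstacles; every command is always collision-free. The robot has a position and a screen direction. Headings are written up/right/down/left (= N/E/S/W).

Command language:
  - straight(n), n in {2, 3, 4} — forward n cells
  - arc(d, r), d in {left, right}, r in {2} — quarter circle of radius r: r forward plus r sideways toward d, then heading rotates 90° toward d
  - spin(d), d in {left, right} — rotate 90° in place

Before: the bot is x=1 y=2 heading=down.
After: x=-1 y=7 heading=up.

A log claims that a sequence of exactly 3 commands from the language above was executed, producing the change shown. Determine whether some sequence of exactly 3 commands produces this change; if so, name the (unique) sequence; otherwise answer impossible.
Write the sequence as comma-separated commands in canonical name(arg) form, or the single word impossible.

spin(right), arc(right, 2), straight(3)

key: running straight(3) before spin(right) would end elsewhere — order is forced
initial: x=1 y=2 heading=down
step 1 (spin(right)): x=1 y=2 heading=left
step 2 (arc(right, 2)): x=-1 y=4 heading=up
step 3 (straight(3)): x=-1 y=7 heading=up
uniquely the one of 343 3-step routes that fits.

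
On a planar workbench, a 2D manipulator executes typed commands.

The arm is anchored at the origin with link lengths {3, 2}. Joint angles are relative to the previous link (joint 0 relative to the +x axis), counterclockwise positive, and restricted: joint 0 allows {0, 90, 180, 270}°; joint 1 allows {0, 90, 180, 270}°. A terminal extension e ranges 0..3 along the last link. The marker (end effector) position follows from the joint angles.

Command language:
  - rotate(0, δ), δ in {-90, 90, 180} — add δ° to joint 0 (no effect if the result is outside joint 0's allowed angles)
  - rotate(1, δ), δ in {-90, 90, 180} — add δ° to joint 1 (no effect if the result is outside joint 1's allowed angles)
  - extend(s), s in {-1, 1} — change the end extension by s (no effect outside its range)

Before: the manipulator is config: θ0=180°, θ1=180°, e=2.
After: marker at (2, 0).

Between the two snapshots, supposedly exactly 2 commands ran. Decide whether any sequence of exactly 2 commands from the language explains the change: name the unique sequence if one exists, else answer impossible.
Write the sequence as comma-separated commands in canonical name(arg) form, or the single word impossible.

start: config: θ0=180°, θ1=180°, e=2
1. extend(1) → config: θ0=180°, θ1=180°, e=3
2. extend(1) → config: θ0=180°, θ1=180°, e=3
all 64 alternatives checked — unique.

extend(1), extend(1)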